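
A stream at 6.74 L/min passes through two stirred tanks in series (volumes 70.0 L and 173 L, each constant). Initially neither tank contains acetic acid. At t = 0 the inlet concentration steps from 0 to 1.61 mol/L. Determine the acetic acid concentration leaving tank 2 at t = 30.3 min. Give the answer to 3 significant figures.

0.839 mol/L

Species balance on tank i: dCᵢ/dt = (Cᵢ₋₁ − Cᵢ)/τᵢ with τᵢ = Vᵢ/Q.
τ₁ = 70.0/6.74 = 10.386 min; τ₂ = 173/6.74 = 25.668 min.
Solving the cascade with C₁(0)=C₂(0)=0 gives C₂(t) = C_in[1 − (τ₁ e^(−t/τ₁) − τ₂ e^(−t/τ₂))/(τ₁ − τ₂)].
At t = 30.3: e^(−t/τ₁) = 0.054071, e^(−t/τ₂) = 0.30713.
C₂ = 1.61·[1 − (10.386·0.054071 − 25.668·0.30713)/(-15.282)] = 1.61·0.52088 = 0.83862 mol/L.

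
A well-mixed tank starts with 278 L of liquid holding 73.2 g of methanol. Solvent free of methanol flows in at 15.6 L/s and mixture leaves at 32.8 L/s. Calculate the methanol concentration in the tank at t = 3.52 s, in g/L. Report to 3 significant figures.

Total volume: dV/dt = Q_in − Q_out = -17.200 L/s, so V(t) = 278 − 17.200 t and V(3.52) = 217.46 L.
No methanol enters, so dm/dt = −Q_out · (m/V).
dm/m = −Q_out dt/(V₀ − 17.200 t); integrating gives ln(m/m₀) = −(Q_out/(Q_in−Q_out)) ln(V/V₀).
m = m₀ (V₀/V)^(Q_out/(Q_in−Q_out)) = 73.2 × (278/217.46)^(-1.9070) = 45.823 g.
C = m/V = 45.823/217.46 = 0.21072 g/L.

0.211 g/L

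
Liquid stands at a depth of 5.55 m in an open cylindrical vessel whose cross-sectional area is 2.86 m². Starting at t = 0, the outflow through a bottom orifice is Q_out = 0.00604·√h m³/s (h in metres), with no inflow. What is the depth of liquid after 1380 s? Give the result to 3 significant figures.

0.808 m

With no inflow, A dh/dt = −0.00604 √h.
This is separable: 2 d(√h)/dt = −0.00604/A, so √h = √h₀ − (0.00604/(2A)) t.
√h = √5.55 − 0.00604·1380/(2·2.86) = 2.3558 − 1.4572 = 0.89864.
h = 0.89864² = 0.80756 m.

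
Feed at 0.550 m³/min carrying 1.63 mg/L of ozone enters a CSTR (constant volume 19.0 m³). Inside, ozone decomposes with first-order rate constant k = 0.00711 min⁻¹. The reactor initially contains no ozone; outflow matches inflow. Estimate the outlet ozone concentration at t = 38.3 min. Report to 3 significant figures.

Species balance: V dC/dt = Q C_in − Q C − k V C.
dC/dt = (Q/V) C_in − (Q/V + k) C; effective rate a = Q/V + k = 0.028947 + 0.00711 = 0.036057 min⁻¹.
C_ss = Q C_in/(Q + kV) = 1.3086 mg/L; C(t) = C_ss + (C₀ − C_ss) e^(−a t).
C(38.3) = 1.3086 + (-1.3086)·e^(−0.036057·38.3) = 1.3086 + (-1.3086)·0.25133 = 0.97970 mg/L.

0.980 mg/L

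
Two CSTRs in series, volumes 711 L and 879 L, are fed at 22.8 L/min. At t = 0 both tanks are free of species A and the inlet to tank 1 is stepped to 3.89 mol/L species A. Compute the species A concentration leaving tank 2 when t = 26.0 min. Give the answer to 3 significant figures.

Each tank obeys Vᵢ dCᵢ/dt = Q(Cᵢ₋₁ − Cᵢ), so τᵢ = Vᵢ/Q.
τ₁ = 711/22.8 = 31.184 min; τ₂ = 879/22.8 = 38.553 min.
Solving the cascade with C₁(0)=C₂(0)=0 gives C₂(t) = C_in[1 − (τ₁ e^(−t/τ₁) − τ₂ e^(−t/τ₂))/(τ₁ − τ₂)].
At t = 26.0: e^(−t/τ₁) = 0.43441, e^(−t/τ₂) = 0.50946.
C₂ = 3.89·[1 − (31.184·0.43441 − 38.553·0.50946)/(-7.3684)] = 3.89·0.17294 = 0.67272 mol/L.

0.673 mol/L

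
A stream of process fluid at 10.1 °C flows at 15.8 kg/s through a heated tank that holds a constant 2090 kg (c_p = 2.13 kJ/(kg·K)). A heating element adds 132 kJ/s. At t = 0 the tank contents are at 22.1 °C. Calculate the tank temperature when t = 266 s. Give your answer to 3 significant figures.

M c_p dT/dt = ṁ c_p (T_in − T) + Q̇.
Rearrange: dT/dt = (T_ss − T)/τ with τ = M/ṁ = 132.28 s and T_ss = T_in + Q̇/(ṁ c_p) = 14.022 °C.
Integrating: T(t) = T_ss + (T₀ − T_ss) e^(−t/τ).
T(266) = 14.022 + (8.0777)·e^(−266/132.28) = 14.022 + (8.0777)·0.13387 = 15.104 °C.

15.1 °C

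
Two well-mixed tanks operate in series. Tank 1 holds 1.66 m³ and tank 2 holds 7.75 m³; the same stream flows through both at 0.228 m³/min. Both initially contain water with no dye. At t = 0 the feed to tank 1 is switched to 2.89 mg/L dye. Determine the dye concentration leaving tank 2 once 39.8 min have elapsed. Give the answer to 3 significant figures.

Time constants: τᵢ = Vᵢ/Q for each well-mixed tank.
τ₁ = 1.66/0.228 = 7.2807 min; τ₂ = 7.75/0.228 = 33.991 min.
Tank 1: C₁ = C_in(1 − e^(−t/τ₁)). Tank 2 (τ₁ ≠ τ₂): C₂ = C_in[1 − (τ₁ e^(−t/τ₁) − τ₂ e^(−t/τ₂))/(τ₁ − τ₂)].
At t = 39.8: e^(−t/τ₁) = 0.0042260, e^(−t/τ₂) = 0.31009.
C₂ = 2.89·[1 − (7.2807·0.0042260 − 33.991·0.31009)/(-26.711)] = 2.89·0.60654 = 1.7529 mg/L.

1.75 mg/L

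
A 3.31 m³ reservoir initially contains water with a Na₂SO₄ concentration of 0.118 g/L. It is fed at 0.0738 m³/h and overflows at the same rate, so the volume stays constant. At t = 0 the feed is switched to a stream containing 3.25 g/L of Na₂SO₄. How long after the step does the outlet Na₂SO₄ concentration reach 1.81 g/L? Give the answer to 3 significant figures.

34.9 h

Unsteady species balance (constant V, well mixed): V dC/dt = Q(C_in − C), so τ = V/Q = 44.851 h.
C(t) = C_in + (C₀ − C_in) e^(−t/τ). Set C = 1.81 and solve for t:
e^(−t/τ) = (C − C_in)/(C₀ − C_in) = (1.81 − 3.25)/(0.118 − 3.25) = 0.45977
t = −τ ln(…) = 44.851 × 0.77703 = 34.850 h.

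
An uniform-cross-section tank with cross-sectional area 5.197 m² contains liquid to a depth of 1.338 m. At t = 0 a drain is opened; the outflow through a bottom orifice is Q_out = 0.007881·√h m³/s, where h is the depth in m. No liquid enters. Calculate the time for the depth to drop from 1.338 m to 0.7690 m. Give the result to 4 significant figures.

Unsteady balance on liquid volume: A dh/dt = −0.007881 √h.
∫ h^(−1/2) dh = −(0.007881/A) ∫ dt, giving 2√h = 2√h₀ − (0.007881/A) t.
t = 2A(√h₀ − √h)/0.007881 = 2·5.197·(√1.338 − √0.7690)/0.007881
  = 10.3940 × (1.15672 − 0.876926) / 0.007881 = 369.010 s.

369.0 s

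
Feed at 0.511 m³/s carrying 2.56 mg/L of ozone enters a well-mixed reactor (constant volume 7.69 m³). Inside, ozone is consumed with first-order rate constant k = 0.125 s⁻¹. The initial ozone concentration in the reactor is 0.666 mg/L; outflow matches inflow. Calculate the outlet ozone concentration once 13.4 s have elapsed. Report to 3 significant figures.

0.871 mg/L

Species balance: V dC/dt = Q C_in − Q C − k V C.
dC/dt = (Q/V) C_in − (Q/V + k) C; effective rate a = Q/V + k = 0.066450 + 0.125 = 0.19145 s⁻¹.
C_ss = Q C_in/(Q + kV) = 0.88854 mg/L; C(t) = C_ss + (C₀ − C_ss) e^(−a t).
C(13.4) = 0.88854 + (-0.22254)·e^(−0.19145·13.4) = 0.88854 + (-0.22254)·0.076886 = 0.87143 mg/L.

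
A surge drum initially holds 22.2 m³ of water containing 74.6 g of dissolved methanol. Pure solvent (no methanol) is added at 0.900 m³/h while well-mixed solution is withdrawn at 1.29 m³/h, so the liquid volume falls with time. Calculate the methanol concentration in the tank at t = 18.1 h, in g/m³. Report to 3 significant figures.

1.39 g/m³

Let m(t) be the amount of methanol. Volume: V(t) = V₀ + (Q_in − Q_out) t = 22.2 − 0.39000 t; V(18.1) = 15.141 m³.
Species balance (pure solvent in): dm/dt = −Q_out · m/V(t).
Separate: dm/m = −Q_out dt/V(t) ⇒ ln(m/m₀) = −(Q_out/(Q_in−Q_out)) ln(V/V₀).
m = m₀ (V₀/V)^(Q_out/(Q_in−Q_out)) = 74.6 × (22.2/15.141)^(-3.3077) = 21.038 g.
C = m/V = 21.038/15.141 = 1.3895 g/m³.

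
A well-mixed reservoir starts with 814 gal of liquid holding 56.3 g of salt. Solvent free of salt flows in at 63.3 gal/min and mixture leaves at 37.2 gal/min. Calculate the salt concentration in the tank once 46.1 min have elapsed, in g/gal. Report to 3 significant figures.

0.00766 g/gal

Let m(t) be the amount of salt. Volume: V(t) = V₀ + (Q_in − Q_out) t = 814 + 26.100 t; V(46.1) = 2017.2 gal.
Solute balance: dm/dt = 0 − Q_out C = −Q_out m/V(t).
Separate: dm/m = −Q_out dt/V(t) ⇒ ln(m/m₀) = −(Q_out/(Q_in−Q_out)) ln(V/V₀).
m = m₀ (V₀/V)^(Q_out/(Q_in−Q_out)) = 56.3 × (814/2017.2)^(1.4253) = 15.444 g.
C = m/V = 15.444/2017.2 = 0.0076562 g/gal.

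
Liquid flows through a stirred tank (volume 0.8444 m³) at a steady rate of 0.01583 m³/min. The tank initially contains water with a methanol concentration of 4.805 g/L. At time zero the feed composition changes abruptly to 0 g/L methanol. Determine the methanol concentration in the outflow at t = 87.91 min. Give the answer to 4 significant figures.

0.9246 g/L

Transient balance on the dissolved component: V dC/dt = Q(C_in − C).
Time constant τ = V/Q = 0.8444/0.01583 = 53.3418 min.
This is linear first-order; C(t) = C_in + (C₀ − C_in) e^(−t/τ).
C(87.91) = 0 + (4.805 − 0)·e^(−87.91/53.3418) = 0 + (4.80500)·0.192424 = 0.924599 g/L.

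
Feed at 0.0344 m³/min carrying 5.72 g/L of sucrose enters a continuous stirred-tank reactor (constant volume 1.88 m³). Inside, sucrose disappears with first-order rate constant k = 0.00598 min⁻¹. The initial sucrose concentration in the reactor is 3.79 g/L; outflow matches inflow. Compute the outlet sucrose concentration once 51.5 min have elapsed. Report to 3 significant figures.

4.16 g/L

Species balance: V dC/dt = Q C_in − Q C − k V C.
dC/dt = (Q/V) C_in − (Q/V + k) C; effective rate a = Q/V + k = 0.018298 + 0.00598 = 0.024278 min⁻¹.
C_ss = Q C_in/(Q + kV) = 4.3111 g/L; C(t) = C_ss + (C₀ − C_ss) e^(−a t).
C(51.5) = 4.3111 + (-0.52108)·e^(−0.024278·51.5) = 4.3111 + (-0.52108)·0.28642 = 4.1618 g/L.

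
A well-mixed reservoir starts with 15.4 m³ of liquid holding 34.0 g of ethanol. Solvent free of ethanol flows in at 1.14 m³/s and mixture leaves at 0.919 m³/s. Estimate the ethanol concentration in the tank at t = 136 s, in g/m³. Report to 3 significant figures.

0.00830 g/m³

Let m(t) be the amount of ethanol. Volume: V(t) = V₀ + (Q_in − Q_out) t = 15.4 + 0.22100 t; V(136) = 45.456 m³.
Species balance (pure solvent in): dm/dt = −Q_out · m/V(t).
dm/m = −Q_out dt/(V₀ + 0.22100 t); integrating gives ln(m/m₀) = −(Q_out/(Q_in−Q_out)) ln(V/V₀).
m = m₀ (V₀/V)^(Q_out/(Q_in−Q_out)) = 34.0 × (15.4/45.456)^(4.1584) = 0.37736 g.
C = m/V = 0.37736/45.456 = 0.0083016 g/m³.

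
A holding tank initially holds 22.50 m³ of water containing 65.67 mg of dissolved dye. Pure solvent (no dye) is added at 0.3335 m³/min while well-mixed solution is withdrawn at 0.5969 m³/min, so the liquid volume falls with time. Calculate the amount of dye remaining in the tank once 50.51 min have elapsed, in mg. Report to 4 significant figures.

Total volume: dV/dt = Q_in − Q_out = -0.263400 m³/min, so V(t) = 22.50 − 0.263400 t and V(50.51) = 9.19567 m³.
Species balance (pure solvent in): dm/dt = −Q_out · m/V(t).
dm/m = −Q_out dt/(V₀ − 0.263400 t); integrating gives ln(m/m₀) = −(Q_out/(Q_in−Q_out)) ln(V/V₀).
m = m₀ (V₀/V)^(Q_out/(Q_in−Q_out)) = 65.67 × (22.50/9.19567)^(-2.26614) = 8.64467 mg.

8.645 mg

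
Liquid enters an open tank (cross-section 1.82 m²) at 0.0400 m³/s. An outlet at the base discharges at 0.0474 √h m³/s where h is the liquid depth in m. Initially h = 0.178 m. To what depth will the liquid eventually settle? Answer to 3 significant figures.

0.712 m

Level balance: A dh/dt = 0.0400 − 0.0474 √h. Setting dh/dt = 0:
Q_in = 0.0474 √h_ss ⇒ √h_ss = 0.0400/0.0474 = 0.84388.
h_ss = 0.84388² = 0.71214 m. (Since h₀ = 0.178 m < h_ss, the level will rise toward this value.)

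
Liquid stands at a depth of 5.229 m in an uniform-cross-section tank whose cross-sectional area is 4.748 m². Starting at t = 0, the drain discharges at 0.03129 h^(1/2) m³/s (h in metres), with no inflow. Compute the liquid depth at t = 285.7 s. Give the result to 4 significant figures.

1.810 m

With no inflow, A dh/dt = −0.03129 √h.
This is separable: 2 d(√h)/dt = −0.03129/A, so √h = √h₀ − (0.03129/(2A)) t.
√h = √5.229 − 0.03129·285.7/(2·4.748) = 2.28670 − 0.941402 = 1.34530.
h = 1.34530² = 1.80983 m.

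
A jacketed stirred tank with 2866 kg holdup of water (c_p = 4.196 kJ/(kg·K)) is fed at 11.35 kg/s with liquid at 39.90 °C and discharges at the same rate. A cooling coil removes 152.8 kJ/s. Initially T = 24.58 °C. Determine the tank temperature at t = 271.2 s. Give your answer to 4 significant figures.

M c_p dT/dt = ṁ c_p (T_in − T) − Q̇.
τ = M/ṁ = 252.511 s; T_ss = T_in − Q̇/(ṁ c_p) = 39.90 − 152.8/(11.35·4.196) = 36.6916 °C.
T approaches T_ss exponentially: T(t) = T_ss + (T₀ − T_ss) e^(−t/τ).
T(271.2) = 36.6916 + (-12.1116)·e^(−271.2/252.511) = 36.6916 + (-12.1116)·0.341635 = 32.5538 °C.

32.55 °C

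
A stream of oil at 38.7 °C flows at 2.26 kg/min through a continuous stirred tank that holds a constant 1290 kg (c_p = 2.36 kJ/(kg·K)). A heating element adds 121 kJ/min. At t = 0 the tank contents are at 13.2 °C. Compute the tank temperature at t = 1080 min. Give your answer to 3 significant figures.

54.1 °C

M c_p dT/dt = ṁ c_p (T_in − T) + Q̇.
Rearrange: dT/dt = (T_ss − T)/τ with τ = M/ṁ = 570.80 min and T_ss = T_in + Q̇/(ṁ c_p) = 61.386 °C.
T approaches T_ss exponentially: T(t) = T_ss + (T₀ − T_ss) e^(−t/τ).
T(1080) = 61.386 + (-48.186)·e^(−1080/570.80) = 61.386 + (-48.186)·0.15076 = 54.122 °C.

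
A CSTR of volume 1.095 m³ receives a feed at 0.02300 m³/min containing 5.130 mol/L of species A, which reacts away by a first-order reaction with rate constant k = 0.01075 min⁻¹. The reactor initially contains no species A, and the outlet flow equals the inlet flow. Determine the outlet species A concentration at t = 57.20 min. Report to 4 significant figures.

Accumulation = in − out − consumed: V dC/dt = Q C_in − Q C − k V C.
This is linear with rate a = Q/V + k = 0.0317546 min⁻¹.
C_ss = Q C_in/(Q + kV) = 3.39332 mol/L; C(t) = C_ss + (C₀ − C_ss) e^(−a t).
C(57.20) = 3.39332 + (-3.39332)·e^(−0.0317546·57.20) = 3.39332 + (-3.39332)·0.162616 = 2.84151 mol/L.

2.842 mol/L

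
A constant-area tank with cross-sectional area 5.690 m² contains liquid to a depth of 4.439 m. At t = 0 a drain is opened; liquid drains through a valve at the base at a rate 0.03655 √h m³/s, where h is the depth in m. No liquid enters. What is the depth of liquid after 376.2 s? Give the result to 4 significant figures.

Unsteady balance on liquid volume: A dh/dt = −0.03655 √h.
This is separable: 2 d(√h)/dt = −0.03655/A, so √h = √h₀ − (0.03655/(2A)) t.
√h = √4.439 − 0.03655·376.2/(2·5.690) = 2.10689 − 1.20827 = 0.898624.
h = 0.898624² = 0.807525 m.

0.8075 m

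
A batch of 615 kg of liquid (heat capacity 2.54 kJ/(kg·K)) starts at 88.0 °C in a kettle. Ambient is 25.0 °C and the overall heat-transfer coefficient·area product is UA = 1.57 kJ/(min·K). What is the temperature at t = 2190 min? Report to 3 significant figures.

32.0 °C

Energy balance: M c_p dT/dt = −UA(T − T_amb).
dT/dt = (T_ss − T)/τ with T_ss = T_amb = 25.000 °C, τ = M c_p/UA = 615·2.54/1.57 = 994.97 min.
T approaches T_ss exponentially: T(t) = T_ss + (T₀ − T_ss) e^(−t/τ).
T(2190) = 25.000 + (63.000)·0.11068 = 31.973 °C.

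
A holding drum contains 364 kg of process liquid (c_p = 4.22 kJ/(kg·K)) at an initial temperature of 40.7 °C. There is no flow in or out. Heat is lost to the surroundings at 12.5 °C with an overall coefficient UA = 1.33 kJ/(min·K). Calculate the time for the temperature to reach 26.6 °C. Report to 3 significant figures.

801 min

Heat balance on the well-mixed liquid: M c_p dT/dt = −UA(T − T_amb).
τ = M c_p/UA = 1154.9 min; T_ss = T_amb = 12.500 °C.
T(t) = T_ss + (T₀ − T_ss)e^(−t/τ); set T = 26.6:
t = −τ ln[(T − T_ss)/(T₀ − T_ss)] = −1154.9 · ln(0.50000) = 800.55 min.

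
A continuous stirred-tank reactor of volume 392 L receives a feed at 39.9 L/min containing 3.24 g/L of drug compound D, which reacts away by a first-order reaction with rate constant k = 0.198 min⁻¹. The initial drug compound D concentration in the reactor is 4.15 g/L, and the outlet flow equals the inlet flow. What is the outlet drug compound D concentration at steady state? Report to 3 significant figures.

Species balance: V dC/dt = Q C_in − Q C − k V C.
At steady state: 0 = Q C_in − (Q + kV) C_ss, so C_ss = Q C_in/(Q + kV).
C_ss = 39.9·3.24/(39.9 + 0.198·392) = 129.28/117.52 = 1.1001 g/L.

1.10 g/L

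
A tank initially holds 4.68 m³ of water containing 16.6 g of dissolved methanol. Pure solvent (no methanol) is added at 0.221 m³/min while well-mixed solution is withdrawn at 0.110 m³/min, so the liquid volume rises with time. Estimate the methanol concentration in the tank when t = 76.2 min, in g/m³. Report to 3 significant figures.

Let m(t) be the amount of methanol. Volume: V(t) = V₀ + (Q_in − Q_out) t = 4.68 + 0.11100 t; V(76.2) = 13.138 m³.
Solute balance: dm/dt = 0 − Q_out C = −Q_out m/V(t).
Separate: dm/m = −Q_out dt/V(t) ⇒ ln(m/m₀) = −(Q_out/(Q_in−Q_out)) ln(V/V₀).
m = m₀ (V₀/V)^(Q_out/(Q_in−Q_out)) = 16.6 × (4.68/13.138)^(0.99099) = 5.9684 g.
C = m/V = 5.9684/13.138 = 0.45428 g/m³.

0.454 g/m³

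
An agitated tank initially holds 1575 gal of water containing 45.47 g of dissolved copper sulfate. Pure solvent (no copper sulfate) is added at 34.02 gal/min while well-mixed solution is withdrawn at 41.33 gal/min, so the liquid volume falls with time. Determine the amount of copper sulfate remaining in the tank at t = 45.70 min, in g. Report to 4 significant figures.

Total volume: dV/dt = Q_in − Q_out = -7.31000 gal/min, so V(t) = 1575 − 7.31000 t and V(45.70) = 1240.93 gal.
No copper sulfate enters, so dm/dt = −Q_out · (m/V).
dm/m = −Q_out dt/(V₀ − 7.31000 t); integrating gives ln(m/m₀) = −(Q_out/(Q_in−Q_out)) ln(V/V₀).
m = m₀ (V₀/V)^(Q_out/(Q_in−Q_out)) = 45.47 × (1575/1240.93)^(-5.65390) = 11.8131 g.

11.81 g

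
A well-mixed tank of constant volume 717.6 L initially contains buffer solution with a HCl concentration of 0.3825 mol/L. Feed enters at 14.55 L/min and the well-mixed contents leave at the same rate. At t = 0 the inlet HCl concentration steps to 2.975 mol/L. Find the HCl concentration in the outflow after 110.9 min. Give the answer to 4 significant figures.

Unsteady species balance (constant V, well mixed): V dC/dt = Q(C_in − C).
Rewrite as dC/dt + C/τ = C_in/τ, τ = V/Q = 49.3196 min.
Solution: C(t) = C_in + (C₀ − C_in) e^(−t/τ).
C(110.9) = 2.975 + (0.3825 − 2.975)·e^(−110.9/49.3196) = 2.975 + (-2.59250)·0.105547 = 2.70137 mol/L.

2.701 mol/L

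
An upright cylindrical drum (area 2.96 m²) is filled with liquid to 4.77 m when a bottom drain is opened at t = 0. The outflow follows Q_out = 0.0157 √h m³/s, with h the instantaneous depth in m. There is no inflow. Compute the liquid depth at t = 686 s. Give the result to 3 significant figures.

0.133 m

A dh/dt = −Q_out = −0.0157 √h.
∫ h^(−1/2) dh = −(0.0157/A) ∫ dt, giving 2√h = 2√h₀ − (0.0157/A) t.
√h = √4.77 − 0.0157·686/(2·2.96) = 2.1840 − 1.8193 = 0.36474.
h = 0.36474² = 0.13304 m.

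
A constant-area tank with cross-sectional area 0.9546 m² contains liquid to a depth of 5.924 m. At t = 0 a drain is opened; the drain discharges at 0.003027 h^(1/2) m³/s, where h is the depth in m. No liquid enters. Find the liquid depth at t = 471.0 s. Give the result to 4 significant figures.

Accumulation of liquid (constant cross-section A): A dh/dt = −0.003027 √h.
∫ h^(−1/2) dh = −(0.003027/A) ∫ dt, giving 2√h = 2√h₀ − (0.003027/A) t.
√h = √5.924 − 0.003027·471.0/(2·0.9546) = 2.43393 − 0.746761 = 1.68717.
h = 1.68717² = 2.84653 m.

2.847 m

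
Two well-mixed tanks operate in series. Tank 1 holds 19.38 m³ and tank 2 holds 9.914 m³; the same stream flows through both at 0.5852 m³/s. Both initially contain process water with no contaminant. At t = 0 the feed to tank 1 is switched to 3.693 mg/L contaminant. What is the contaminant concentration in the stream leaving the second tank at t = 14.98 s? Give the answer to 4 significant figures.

0.4808 mg/L

Time constants: τᵢ = Vᵢ/Q for each well-mixed tank.
τ₁ = 19.38/0.5852 = 33.1169 s; τ₂ = 9.914/0.5852 = 16.9412 s.
Tank 1: C₁ = C_in(1 − e^(−t/τ₁)). Tank 2 (τ₁ ≠ τ₂): C₂ = C_in[1 − (τ₁ e^(−t/τ₁) − τ₂ e^(−t/τ₂))/(τ₁ − τ₂)].
At t = 14.98: e^(−t/τ₁) = 0.636140, e^(−t/τ₂) = 0.413030.
C₂ = 3.693·[1 − (33.1169·0.636140 − 16.9412·0.413030)/(16.1757)] = 3.693·0.130192 = 0.480799 mg/L.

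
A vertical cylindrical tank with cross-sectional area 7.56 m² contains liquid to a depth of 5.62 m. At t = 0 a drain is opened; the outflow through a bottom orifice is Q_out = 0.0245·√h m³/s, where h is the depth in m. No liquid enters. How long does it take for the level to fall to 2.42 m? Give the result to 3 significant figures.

A dh/dt = −Q_out = −0.0245 √h.
This is separable: 2 d(√h)/dt = −0.0245/A, so √h = √h₀ − (0.0245/(2A)) t.
t = 2A(√h₀ − √h)/0.0245 = 2·7.56·(√5.62 − √2.42)/0.0245
  = 15.120 × (2.3707 − 1.5556) / 0.0245 = 502.98 s.

503 s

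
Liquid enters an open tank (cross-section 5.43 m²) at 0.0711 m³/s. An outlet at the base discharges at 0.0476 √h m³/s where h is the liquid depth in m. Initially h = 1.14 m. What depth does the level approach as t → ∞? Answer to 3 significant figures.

A dh/dt = Q_in − 0.0476 √h. Steady state requires inflow = outflow:
Q_in = 0.0476 √h_ss ⇒ √h_ss = 0.0711/0.0476 = 1.4937.
h_ss = 1.4937² = 2.2311 m. (Since h₀ = 1.14 m < h_ss, the level will rise toward this value.)

2.23 m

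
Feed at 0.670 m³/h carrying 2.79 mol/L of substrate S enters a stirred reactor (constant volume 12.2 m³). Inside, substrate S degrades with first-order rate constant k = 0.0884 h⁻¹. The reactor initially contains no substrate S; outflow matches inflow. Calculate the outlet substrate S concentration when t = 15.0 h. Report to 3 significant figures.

Species balance: V dC/dt = Q C_in − Q C − k V C.
dC/dt = (Q/V) C_in − (Q/V + k) C; effective rate a = Q/V + k = 0.054918 + 0.0884 = 0.14332 h⁻¹.
C_ss = Q C_in/(Q + kV) = 1.0691 mol/L; C(t) = C_ss + (C₀ − C_ss) e^(−a t).
C(15.0) = 1.0691 + (-1.0691)·e^(−0.14332·15.0) = 1.0691 + (-1.0691)·0.11651 = 0.94454 mol/L.

0.945 mol/L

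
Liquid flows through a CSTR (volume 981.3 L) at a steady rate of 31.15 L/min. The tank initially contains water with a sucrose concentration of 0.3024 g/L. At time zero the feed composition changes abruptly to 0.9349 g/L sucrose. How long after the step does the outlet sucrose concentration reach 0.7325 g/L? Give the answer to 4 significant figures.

35.89 min

Unsteady species balance (constant V, well mixed): V dC/dt = Q(C_in − C), so τ = V/Q = 31.5024 min.
C(t) = C_in + (C₀ − C_in) e^(−t/τ). Set C = 0.7325 and solve for t:
e^(−t/τ) = (C − C_in)/(C₀ − C_in) = (0.7325 − 0.9349)/(0.3024 − 0.9349) = 0.320000
t = −τ ln(…) = 31.5024 × 1.13943 = 35.8949 min.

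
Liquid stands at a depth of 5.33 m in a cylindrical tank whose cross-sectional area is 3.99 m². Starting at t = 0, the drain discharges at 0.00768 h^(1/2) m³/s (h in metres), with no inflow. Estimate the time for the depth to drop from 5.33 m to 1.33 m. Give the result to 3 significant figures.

1200 s

A dh/dt = −Q_out = −0.00768 √h.
∫ h^(−1/2) dh = −(0.00768/A) ∫ dt, giving 2√h = 2√h₀ − (0.00768/A) t.
t = 2A(√h₀ − √h)/0.00768 = 2·3.99·(√5.33 − √1.33)/0.00768
  = 7.9800 × (2.3087 − 1.1533) / 0.00768 = 1200.6 s.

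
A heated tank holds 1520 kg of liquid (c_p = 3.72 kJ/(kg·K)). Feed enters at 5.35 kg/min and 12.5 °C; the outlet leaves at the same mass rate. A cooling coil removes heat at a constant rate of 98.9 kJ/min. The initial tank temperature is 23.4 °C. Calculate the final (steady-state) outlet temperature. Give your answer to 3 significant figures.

7.53 °C

Unsteady energy balance on the tank contents: M c_p dT/dt = ṁ c_p (T_in − T) − 98.9.
At steady state dT/dt = 0 ⇒ T_ss = T_in − Q̇/(ṁ c_p) = 12.5 − 98.9/(5.35·3.72) = 7.5307 °C.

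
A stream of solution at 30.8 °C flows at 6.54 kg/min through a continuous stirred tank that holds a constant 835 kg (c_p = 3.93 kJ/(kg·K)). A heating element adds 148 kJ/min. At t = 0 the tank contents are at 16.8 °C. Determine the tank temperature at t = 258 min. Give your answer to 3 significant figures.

M c_p dT/dt = ṁ c_p (T_in − T) + Q̇.
τ = M/ṁ = 127.68 min; T_ss = T_in + Q̇/(ṁ c_p) = 30.8 + 148/(6.54·3.93) = 36.558 °C.
This is linear first-order; T(t) = T_ss + (T₀ − T_ss) e^(−t/τ).
T(258) = 36.558 + (-19.758)·e^(−258/127.68) = 36.558 + (-19.758)·0.13256 = 33.939 °C.

33.9 °C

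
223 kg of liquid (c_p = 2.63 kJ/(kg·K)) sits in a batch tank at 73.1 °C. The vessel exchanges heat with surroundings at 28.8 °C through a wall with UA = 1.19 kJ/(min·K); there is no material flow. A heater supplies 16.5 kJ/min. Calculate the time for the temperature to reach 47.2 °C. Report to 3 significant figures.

938 min

Lumped-capacitance energy balance: M c_p dT/dt = UA(T_amb − T) + Q̇.
τ = M c_p/UA = 492.85 min; T_ss = T_amb + Q̇/UA = 28.8 + 16.5/1.19 = 42.666 °C.
T(t) = T_ss + (T₀ − T_ss)e^(−t/τ); set T = 47.2:
t = −τ ln[(T − T_ss)/(T₀ − T_ss)] = −492.85 · ln(0.14899) = 938.32 min.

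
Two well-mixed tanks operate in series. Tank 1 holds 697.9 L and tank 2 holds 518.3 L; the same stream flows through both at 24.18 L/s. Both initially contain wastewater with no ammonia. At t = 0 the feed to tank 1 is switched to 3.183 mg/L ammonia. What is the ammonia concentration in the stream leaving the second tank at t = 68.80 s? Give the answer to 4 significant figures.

Species balance on tank i: dCᵢ/dt = (Cᵢ₋₁ − Cᵢ)/τᵢ with τᵢ = Vᵢ/Q.
τ₁ = 697.9/24.18 = 28.8627 s; τ₂ = 518.3/24.18 = 21.4351 s.
Tank 1: C₁ = C_in(1 − e^(−t/τ₁)). Tank 2 (τ₁ ≠ τ₂): C₂ = C_in[1 − (τ₁ e^(−t/τ₁) − τ₂ e^(−t/τ₂))/(τ₁ − τ₂)].
At t = 68.80: e^(−t/τ₁) = 0.0922088, e^(−t/τ₂) = 0.0403690.
C₂ = 3.183·[1 − (28.8627·0.0922088 − 21.4351·0.0403690)/(7.42763)] = 3.183·0.758189 = 2.41332 mg/L.

2.413 mg/L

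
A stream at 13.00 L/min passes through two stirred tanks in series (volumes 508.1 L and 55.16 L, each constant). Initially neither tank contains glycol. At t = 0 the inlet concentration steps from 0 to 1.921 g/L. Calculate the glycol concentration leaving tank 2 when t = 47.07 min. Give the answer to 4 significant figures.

Time constants: τᵢ = Vᵢ/Q for each well-mixed tank.
τ₁ = 508.1/13.00 = 39.0846 min; τ₂ = 55.16/13.00 = 4.24308 min.
Solving the cascade with C₁(0)=C₂(0)=0 gives C₂(t) = C_in[1 − (τ₁ e^(−t/τ₁) − τ₂ e^(−t/τ₂))/(τ₁ − τ₂)].
At t = 47.07: e^(−t/τ₁) = 0.299899, e^(−t/τ₂) = 1.52129e-05.
C₂ = 1.921·[1 − (39.0846·0.299899 − 4.24308·1.52129e-05)/(34.8415)] = 1.921·0.663581 = 1.27474 g/L.

1.275 g/L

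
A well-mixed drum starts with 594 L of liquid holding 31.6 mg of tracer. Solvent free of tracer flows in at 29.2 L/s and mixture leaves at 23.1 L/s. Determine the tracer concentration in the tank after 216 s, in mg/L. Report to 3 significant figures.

Let m(t) be the amount of tracer. Volume: V(t) = V₀ + (Q_in − Q_out) t = 594 + 6.1000 t; V(216) = 1911.6 L.
Solute balance: dm/dt = 0 − Q_out C = −Q_out m/V(t).
Separate: dm/m = −Q_out dt/V(t) ⇒ ln(m/m₀) = −(Q_out/(Q_in−Q_out)) ln(V/V₀).
m = m₀ (V₀/V)^(Q_out/(Q_in−Q_out)) = 31.6 × (594/1911.6)^(3.7869) = 0.37794 mg.
C = m/V = 0.37794/1911.6 = 0.00019771 mg/L.

0.000198 mg/L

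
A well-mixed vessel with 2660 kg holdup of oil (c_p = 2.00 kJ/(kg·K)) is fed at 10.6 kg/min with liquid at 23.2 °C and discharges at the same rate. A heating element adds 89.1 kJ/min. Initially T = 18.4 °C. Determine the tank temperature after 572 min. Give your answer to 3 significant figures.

Unsteady energy balance on the tank contents: M c_p dT/dt = ṁ c_p (T_in − T) + 89.1.
Rearrange: dT/dt = (T_ss − T)/τ with τ = M/ṁ = 250.94 min and T_ss = T_in + Q̇/(ṁ c_p) = 27.403 °C.
T approaches T_ss exponentially: T(t) = T_ss + (T₀ − T_ss) e^(−t/τ).
T(572) = 27.403 + (-9.0028)·e^(−572/250.94) = 27.403 + (-9.0028)·0.10235 = 26.481 °C.

26.5 °C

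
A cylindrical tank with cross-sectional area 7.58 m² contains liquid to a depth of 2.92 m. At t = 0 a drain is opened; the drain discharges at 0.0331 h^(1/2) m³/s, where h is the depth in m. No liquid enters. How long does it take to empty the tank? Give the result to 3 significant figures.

783 s

A dh/dt = −Q_out = −0.0331 √h.
∫ h^(−1/2) dh = −(0.0331/A) ∫ dt, giving 2√h = 2√h₀ − (0.0331/A) t.
Tank is empty when √h = 0: t_empty = 2A√h₀/0.0331.
t_empty = 2·7.58·√2.92/0.0331 = 15.160·1.7088/0.0331 = 782.64 s.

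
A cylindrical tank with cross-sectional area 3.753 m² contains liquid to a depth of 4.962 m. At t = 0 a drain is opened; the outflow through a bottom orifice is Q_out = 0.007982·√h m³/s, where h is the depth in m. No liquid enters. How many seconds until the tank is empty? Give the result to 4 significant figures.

2095 s

With no inflow, A dh/dt = −0.007982 √h.
This is separable: 2 d(√h)/dt = −0.007982/A, so √h = √h₀ − (0.007982/(2A)) t.
Set h = 0: 2√h₀ = (0.007982/A) t_empty ⇒ t_empty = 2A√h₀/0.007982.
t_empty = 2·3.753·√4.962/0.007982 = 7.50600·2.22755/0.007982 = 2094.72 s.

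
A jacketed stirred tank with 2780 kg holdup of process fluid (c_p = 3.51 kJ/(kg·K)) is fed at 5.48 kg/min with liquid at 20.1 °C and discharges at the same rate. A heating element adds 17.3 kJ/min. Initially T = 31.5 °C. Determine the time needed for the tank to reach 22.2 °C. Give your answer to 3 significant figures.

1100 min

M c_p dT/dt = ṁ c_p (T_in − T) + Q̇.
τ = M/ṁ = 507.30 min; T_ss = T_in + Q̇/(ṁ c_p) = 20.999 °C.
T(t) = T_ss + (T₀ − T_ss) e^(−t/τ). Set T = 22.2:
e^(−t/τ) = (22.2 − 20.999)/(31.5 − 20.999) = 0.11434
t = −507.30 · ln(0.11434) = 1100.1 min.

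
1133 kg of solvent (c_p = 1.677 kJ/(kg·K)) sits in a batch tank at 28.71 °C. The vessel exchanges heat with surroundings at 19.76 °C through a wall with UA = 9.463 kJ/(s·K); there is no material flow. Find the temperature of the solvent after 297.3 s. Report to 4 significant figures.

M c_p dT/dt = −UA(T − T_amb).
dT/dt = (T_ss − T)/τ with T_ss = T_amb = 19.7600 °C, τ = M c_p/UA = 1133·1.677/9.463 = 200.786 s.
Integrating: T(t) = T_ss + (T₀ − T_ss) e^(−t/τ).
T(297.3) = 19.7600 + (8.95000)·0.227483 = 21.7960 °C.

21.80 °C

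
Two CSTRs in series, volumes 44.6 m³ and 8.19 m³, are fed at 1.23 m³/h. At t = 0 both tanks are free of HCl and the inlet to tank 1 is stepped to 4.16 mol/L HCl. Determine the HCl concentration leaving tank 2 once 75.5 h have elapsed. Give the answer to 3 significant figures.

3.52 mol/L

Each tank obeys Vᵢ dCᵢ/dt = Q(Cᵢ₋₁ − Cᵢ), so τᵢ = Vᵢ/Q.
τ₁ = 44.6/1.23 = 36.260 h; τ₂ = 8.19/1.23 = 6.6585 h.
Solving the cascade with C₁(0)=C₂(0)=0 gives C₂(t) = C_in[1 − (τ₁ e^(−t/τ₁) − τ₂ e^(−t/τ₂))/(τ₁ − τ₂)].
At t = 75.5: e^(−t/τ₁) = 0.12466, e^(−t/τ₂) = 1.1902e-05.
C₂ = 4.16·[1 − (36.260·0.12466 − 6.6585·1.1902e-05)/(29.602)] = 4.16·0.84730 = 3.5248 mol/L.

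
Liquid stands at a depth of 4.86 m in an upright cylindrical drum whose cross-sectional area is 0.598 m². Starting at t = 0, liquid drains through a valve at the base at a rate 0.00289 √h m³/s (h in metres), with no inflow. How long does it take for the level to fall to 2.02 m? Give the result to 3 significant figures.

A dh/dt = −Q_out = −0.00289 √h.
This is separable: 2 d(√h)/dt = −0.00289/A, so √h = √h₀ − (0.00289/(2A)) t.
t = 2A(√h₀ − √h)/0.00289 = 2·0.598·(√4.86 − √2.02)/0.00289
  = 1.1960 × (2.2045 − 1.4213) / 0.00289 = 324.15 s.

324 s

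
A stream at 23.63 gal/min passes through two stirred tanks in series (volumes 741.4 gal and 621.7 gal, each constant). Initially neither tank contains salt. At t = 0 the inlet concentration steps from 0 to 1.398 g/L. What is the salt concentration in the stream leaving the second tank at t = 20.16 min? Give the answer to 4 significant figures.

Species balance on tank i: dCᵢ/dt = (Cᵢ₋₁ − Cᵢ)/τᵢ with τᵢ = Vᵢ/Q.
τ₁ = 741.4/23.63 = 31.3754 min; τ₂ = 621.7/23.63 = 26.3098 min.
Solving the cascade with C₁(0)=C₂(0)=0 gives C₂(t) = C_in[1 − (τ₁ e^(−t/τ₁) − τ₂ e^(−t/τ₂))/(τ₁ − τ₂)].
At t = 20.16: e^(−t/τ₁) = 0.525954, e^(−t/τ₂) = 0.464750.
C₂ = 1.398·[1 − (31.3754·0.525954 − 26.3098·0.464750)/(5.06559)] = 1.398·0.156167 = 0.218322 g/L.

0.2183 g/L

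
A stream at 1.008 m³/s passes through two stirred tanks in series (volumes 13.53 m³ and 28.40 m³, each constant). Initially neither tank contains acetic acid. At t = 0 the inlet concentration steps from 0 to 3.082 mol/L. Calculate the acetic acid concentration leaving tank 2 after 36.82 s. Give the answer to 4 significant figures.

1.669 mol/L

Each tank obeys Vᵢ dCᵢ/dt = Q(Cᵢ₋₁ − Cᵢ), so τᵢ = Vᵢ/Q.
τ₁ = 13.53/1.008 = 13.4226 s; τ₂ = 28.40/1.008 = 28.1746 s.
Solving the cascade with C₁(0)=C₂(0)=0 gives C₂(t) = C_in[1 − (τ₁ e^(−t/τ₁) − τ₂ e^(−t/τ₂))/(τ₁ − τ₂)].
At t = 36.82: e^(−t/τ₁) = 0.0643685, e^(−t/τ₂) = 0.270671.
C₂ = 3.082·[1 − (13.4226·0.0643685 − 28.1746·0.270671)/(-14.7520)] = 3.082·0.541617 = 1.66926 mol/L.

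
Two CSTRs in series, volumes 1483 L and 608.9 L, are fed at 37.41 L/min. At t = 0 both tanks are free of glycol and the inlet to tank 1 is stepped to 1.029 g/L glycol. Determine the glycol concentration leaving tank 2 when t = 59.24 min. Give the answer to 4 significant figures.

0.6561 g/L

Time constants: τᵢ = Vᵢ/Q for each well-mixed tank.
τ₁ = 1483/37.41 = 39.6418 min; τ₂ = 608.9/37.41 = 16.2764 min.
Solving the cascade with C₁(0)=C₂(0)=0 gives C₂(t) = C_in[1 − (τ₁ e^(−t/τ₁) − τ₂ e^(−t/τ₂))/(τ₁ − τ₂)].
At t = 59.24: e^(−t/τ₁) = 0.224387, e^(−t/τ₂) = 0.0262622.
C₂ = 1.029·[1 − (39.6418·0.224387 − 16.2764·0.0262622)/(23.3654)] = 1.029·0.637598 = 0.656089 g/L.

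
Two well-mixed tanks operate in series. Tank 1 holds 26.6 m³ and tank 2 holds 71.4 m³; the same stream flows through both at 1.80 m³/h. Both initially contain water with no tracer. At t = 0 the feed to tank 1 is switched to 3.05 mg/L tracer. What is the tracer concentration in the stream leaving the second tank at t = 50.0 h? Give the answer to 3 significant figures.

Species balance on tank i: dCᵢ/dt = (Cᵢ₋₁ − Cᵢ)/τᵢ with τᵢ = Vᵢ/Q.
τ₁ = 26.6/1.80 = 14.778 h; τ₂ = 71.4/1.80 = 39.667 h.
Tank 1: C₁ = C_in(1 − e^(−t/τ₁)). Tank 2 (τ₁ ≠ τ₂): C₂ = C_in[1 − (τ₁ e^(−t/τ₁) − τ₂ e^(−t/τ₂))/(τ₁ − τ₂)].
At t = 50.0: e^(−t/τ₁) = 0.033930, e^(−t/τ₂) = 0.28351.
C₂ = 3.05·[1 − (14.778·0.033930 − 39.667·0.28351)/(-24.889)] = 3.05·0.56830 = 1.7333 mg/L.

1.73 mg/L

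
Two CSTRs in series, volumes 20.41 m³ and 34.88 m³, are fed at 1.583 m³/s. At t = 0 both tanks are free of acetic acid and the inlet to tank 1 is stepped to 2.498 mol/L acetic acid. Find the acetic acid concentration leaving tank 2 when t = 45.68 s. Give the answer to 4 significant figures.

1.842 mol/L

Species balance on tank i: dCᵢ/dt = (Cᵢ₋₁ − Cᵢ)/τᵢ with τᵢ = Vᵢ/Q.
τ₁ = 20.41/1.583 = 12.8932 s; τ₂ = 34.88/1.583 = 22.0341 s.
Tank 1: C₁ = C_in(1 − e^(−t/τ₁)). Tank 2 (τ₁ ≠ τ₂): C₂ = C_in[1 − (τ₁ e^(−t/τ₁) − τ₂ e^(−t/τ₂))/(τ₁ − τ₂)].
At t = 45.68: e^(−t/τ₁) = 0.0289281, e^(−t/τ₂) = 0.125789.
C₂ = 2.498·[1 − (12.8932·0.0289281 − 22.0341·0.125789)/(-9.14087)] = 2.498·0.737588 = 1.84250 mol/L.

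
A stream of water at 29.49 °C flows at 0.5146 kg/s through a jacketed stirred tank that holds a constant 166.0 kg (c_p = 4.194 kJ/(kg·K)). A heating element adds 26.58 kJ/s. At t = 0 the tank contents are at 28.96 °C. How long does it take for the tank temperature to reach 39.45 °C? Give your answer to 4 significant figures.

547.2 s

M c_p dT/dt = ṁ c_p (T_in − T) + Q̇.
τ = M/ṁ = 322.581 s; T_ss = T_in + Q̇/(ṁ c_p) = 41.8056 °C.
T(t) = T_ss + (T₀ − T_ss) e^(−t/τ). Set T = 39.45:
e^(−t/τ) = (39.45 − 41.8056)/(28.96 − 41.8056) = 0.183380
t = −322.581 · ln(0.183380) = 547.159 s.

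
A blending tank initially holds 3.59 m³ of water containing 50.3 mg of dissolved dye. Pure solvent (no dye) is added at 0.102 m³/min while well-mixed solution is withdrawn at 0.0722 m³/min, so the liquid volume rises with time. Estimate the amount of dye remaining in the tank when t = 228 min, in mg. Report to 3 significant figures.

Let m(t) be the amount of dye. Volume: V(t) = V₀ + (Q_in − Q_out) t = 3.59 + 0.029800 t; V(228) = 10.384 m³.
Species balance (pure solvent in): dm/dt = −Q_out · m/V(t).
Separate: dm/m = −Q_out dt/V(t) ⇒ ln(m/m₀) = −(Q_out/(Q_in−Q_out)) ln(V/V₀).
m = m₀ (V₀/V)^(Q_out/(Q_in−Q_out)) = 50.3 × (3.59/10.384)^(2.4228) = 3.8367 mg.

3.84 mg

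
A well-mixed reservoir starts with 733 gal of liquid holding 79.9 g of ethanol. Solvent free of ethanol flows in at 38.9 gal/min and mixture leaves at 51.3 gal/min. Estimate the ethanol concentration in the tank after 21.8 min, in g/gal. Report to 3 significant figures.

0.0257 g/gal

Let m(t) be the amount of ethanol. Volume: V(t) = V₀ + (Q_in − Q_out) t = 733 − 12.400 t; V(21.8) = 462.68 gal.
No ethanol enters, so dm/dt = −Q_out · (m/V).
Separate: dm/m = −Q_out dt/V(t) ⇒ ln(m/m₀) = −(Q_out/(Q_in−Q_out)) ln(V/V₀).
m = m₀ (V₀/V)^(Q_out/(Q_in−Q_out)) = 79.9 × (733/462.68)^(-4.1371) = 11.909 g.
C = m/V = 11.909/462.68 = 0.025738 g/gal.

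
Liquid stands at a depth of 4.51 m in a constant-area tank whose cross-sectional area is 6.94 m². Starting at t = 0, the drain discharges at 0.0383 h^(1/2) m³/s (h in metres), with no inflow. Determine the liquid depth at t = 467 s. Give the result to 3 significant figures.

0.697 m

Unsteady balance on liquid volume: A dh/dt = −0.0383 √h.
Separate and integrate: 2(√h − √h₀) = −(0.0383/A) t.
√h = √4.51 − 0.0383·467/(2·6.94) = 2.1237 − 1.2886 = 0.83505.
h = 0.83505² = 0.69731 m.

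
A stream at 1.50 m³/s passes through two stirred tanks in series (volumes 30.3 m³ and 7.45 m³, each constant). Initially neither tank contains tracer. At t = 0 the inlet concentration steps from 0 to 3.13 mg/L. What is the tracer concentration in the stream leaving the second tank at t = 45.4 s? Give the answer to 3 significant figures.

2.69 mg/L

Species balance on tank i: dCᵢ/dt = (Cᵢ₋₁ − Cᵢ)/τᵢ with τᵢ = Vᵢ/Q.
τ₁ = 30.3/1.50 = 20.200 s; τ₂ = 7.45/1.50 = 4.9667 s.
Solving the cascade with C₁(0)=C₂(0)=0 gives C₂(t) = C_in[1 − (τ₁ e^(−t/τ₁) − τ₂ e^(−t/τ₂))/(τ₁ − τ₂)].
At t = 45.4: e^(−t/τ₁) = 0.10566, e^(−t/τ₂) = 0.00010719.
C₂ = 3.13·[1 − (20.200·0.10566 − 4.9667·0.00010719)/(15.233)] = 3.13·0.85993 = 2.6916 mg/L.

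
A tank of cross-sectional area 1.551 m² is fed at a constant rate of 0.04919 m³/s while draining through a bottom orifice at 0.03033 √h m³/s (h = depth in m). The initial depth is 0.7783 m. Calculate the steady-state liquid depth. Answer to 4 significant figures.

2.630 m

A dh/dt = Q_in − 0.03033 √h. Steady state requires inflow = outflow:
Q_in = 0.03033 √h_ss ⇒ √h_ss = 0.04919/0.03033 = 1.62183.
h_ss = 1.62183² = 2.63032 m. (Since h₀ = 0.7783 m < h_ss, the level will rise toward this value.)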